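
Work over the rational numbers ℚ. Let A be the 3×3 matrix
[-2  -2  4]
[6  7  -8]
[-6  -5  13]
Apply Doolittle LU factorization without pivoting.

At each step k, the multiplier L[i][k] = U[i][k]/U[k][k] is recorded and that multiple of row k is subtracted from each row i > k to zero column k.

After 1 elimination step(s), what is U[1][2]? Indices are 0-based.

U[1][2] = 4

Step 1: pivot at (0,0) is -2.
  row1 ← row1 − (-3)·row0  ⇒  L[1][0]=-3, U row1=(0, 1, 4)
  row2 ← row2 − (3)·row0  ⇒  L[2][0]=3, U row2=(0, 1, 1)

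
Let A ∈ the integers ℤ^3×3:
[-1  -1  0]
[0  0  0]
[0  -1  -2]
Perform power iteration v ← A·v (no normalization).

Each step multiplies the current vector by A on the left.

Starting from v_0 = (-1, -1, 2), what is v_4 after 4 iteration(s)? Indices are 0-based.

v_4 = (-2, 0, 24)

v_0 = (-1, -1, 2).
v_1 = A·v_0 = (2, 0, -3).
v_2 = A·v_1 = (-2, 0, 6).
v_3 = A·v_2 = (2, 0, -12).
v_4 = A·v_3 = (-2, 0, 24).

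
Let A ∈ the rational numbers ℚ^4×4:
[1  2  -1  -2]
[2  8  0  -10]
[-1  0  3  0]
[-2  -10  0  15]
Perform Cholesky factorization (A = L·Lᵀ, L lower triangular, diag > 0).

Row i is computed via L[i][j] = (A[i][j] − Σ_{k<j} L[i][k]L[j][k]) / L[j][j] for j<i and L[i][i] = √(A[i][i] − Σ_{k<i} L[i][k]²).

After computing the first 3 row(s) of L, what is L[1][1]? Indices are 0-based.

Step 1: L[0][0] = √(1) = 1.
  L[1][0] = (2) / L[0][0] = 2.
Step 2: L[1][1] = √(4) = 2.
  L[2][0] = (-1) / L[0][0] = -1.
  L[2][1] = (2) / L[1][1] = 1.
Step 3: L[2][2] = √(1) = 1.

L[1][1] = 2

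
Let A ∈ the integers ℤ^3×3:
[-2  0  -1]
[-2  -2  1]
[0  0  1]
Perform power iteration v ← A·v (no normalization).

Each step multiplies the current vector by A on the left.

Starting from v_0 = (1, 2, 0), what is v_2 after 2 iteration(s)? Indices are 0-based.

v_2 = (4, 16, 0)

v_0 = (1, 2, 0).
v_1 = A·v_0 = (-2, -6, 0).
v_2 = A·v_1 = (4, 16, 0).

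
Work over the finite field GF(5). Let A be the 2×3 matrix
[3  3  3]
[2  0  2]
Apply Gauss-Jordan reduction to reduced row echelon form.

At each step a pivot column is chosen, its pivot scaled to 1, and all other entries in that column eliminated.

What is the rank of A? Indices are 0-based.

pivot(0,0)=3: scale R0 → (1, 1, 1)
  clear (1,0): R1 −= (2)R0 → (0, 3, 0)
pivot(1,1)=3: scale R1 → (0, 1, 0)
  clear (0,1): R0 −= (1)R1 → (1, 0, 1)

rank = 2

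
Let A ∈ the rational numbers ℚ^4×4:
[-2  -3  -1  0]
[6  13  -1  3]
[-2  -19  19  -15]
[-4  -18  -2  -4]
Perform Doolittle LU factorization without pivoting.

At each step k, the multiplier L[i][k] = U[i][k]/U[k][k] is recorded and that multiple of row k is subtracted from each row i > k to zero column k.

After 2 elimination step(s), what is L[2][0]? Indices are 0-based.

L[2][0] = 1

[col 0] pivot -2
  R1 -= -3*R0 → (0, 4, -4, 3)  (L[1][0] := -3)
  R2 -= 1*R0 → (0, -16, 20, -15)  (L[2][0] := 1)
  R3 -= 2*R0 → (0, -12, 0, -4)  (L[3][0] := 2)
[col 1] pivot 4
  R2 -= -4*R1 → (0, 0, 4, -3)  (L[2][1] := -4)
  R3 -= -3*R1 → (0, 0, -12, 5)  (L[3][1] := -3)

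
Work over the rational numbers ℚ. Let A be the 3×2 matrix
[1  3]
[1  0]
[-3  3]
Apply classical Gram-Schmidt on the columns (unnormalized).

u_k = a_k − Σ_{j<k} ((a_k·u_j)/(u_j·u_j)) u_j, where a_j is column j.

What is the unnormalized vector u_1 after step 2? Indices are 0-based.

u_1 = (39/11, 6/11, 15/11)

Step 1: u_0 = a_0 = (1, 1, -3).
Step 2: u_1 = a_1 − (-6/11)·u_0 = (39/11, 6/11, 15/11).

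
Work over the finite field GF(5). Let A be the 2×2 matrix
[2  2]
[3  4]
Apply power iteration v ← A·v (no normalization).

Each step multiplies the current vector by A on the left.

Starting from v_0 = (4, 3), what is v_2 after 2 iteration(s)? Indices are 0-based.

v_2 = (1, 3)

v_0 = (4, 3).
v_1 = A·v_0 = (4, 4).
v_2 = A·v_1 = (1, 3).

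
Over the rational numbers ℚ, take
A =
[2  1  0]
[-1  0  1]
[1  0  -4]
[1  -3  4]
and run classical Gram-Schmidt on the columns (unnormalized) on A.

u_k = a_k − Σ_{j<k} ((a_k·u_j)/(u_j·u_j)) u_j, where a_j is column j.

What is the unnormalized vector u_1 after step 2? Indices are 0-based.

u_1 = (9/7, -1/7, 1/7, -20/7)

Step 1: u_0 = a_0 = (2, -1, 1, 1).
Step 2: u_1 = a_1 − (-1/7)·u_0 = (9/7, -1/7, 1/7, -20/7).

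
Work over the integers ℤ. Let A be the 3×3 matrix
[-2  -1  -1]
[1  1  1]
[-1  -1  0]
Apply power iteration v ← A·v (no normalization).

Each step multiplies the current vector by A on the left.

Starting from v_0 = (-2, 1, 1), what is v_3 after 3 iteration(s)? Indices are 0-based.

v_3 = (9, -4, 2)

v_0 = (-2, 1, 1).
v_1 = A·v_0 = (2, 0, 1).
v_2 = A·v_1 = (-5, 3, -2).
v_3 = A·v_2 = (9, -4, 2).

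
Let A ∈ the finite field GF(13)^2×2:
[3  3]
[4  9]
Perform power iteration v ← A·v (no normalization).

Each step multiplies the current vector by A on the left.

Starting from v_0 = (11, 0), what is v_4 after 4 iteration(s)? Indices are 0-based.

v_4 = (4, 2)

v_0 = (11, 0).
v_1 = A·v_0 = (7, 5).
v_2 = A·v_1 = (10, 8).
v_3 = A·v_2 = (2, 8).
v_4 = A·v_3 = (4, 2).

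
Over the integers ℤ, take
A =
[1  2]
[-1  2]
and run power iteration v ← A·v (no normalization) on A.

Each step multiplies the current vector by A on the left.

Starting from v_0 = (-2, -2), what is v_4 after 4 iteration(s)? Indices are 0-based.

v_0 = (-2, -2).
v_1 = A·v_0 = (-6, -2).
v_2 = A·v_1 = (-10, 2).
v_3 = A·v_2 = (-6, 14).
v_4 = A·v_3 = (22, 34).

v_4 = (22, 34)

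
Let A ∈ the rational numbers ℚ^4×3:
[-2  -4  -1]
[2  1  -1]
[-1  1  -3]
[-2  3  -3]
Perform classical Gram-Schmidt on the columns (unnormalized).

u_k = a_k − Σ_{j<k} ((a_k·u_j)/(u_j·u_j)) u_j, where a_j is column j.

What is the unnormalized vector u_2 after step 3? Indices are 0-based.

u_2 = (-21/19, -41/19, -34/19, -3/19)

Step 1: u_0 = a_0 = (-2, 2, -1, -2).
Step 2: u_1 = a_1 − (3/13)·u_0 = (-46/13, 7/13, 16/13, 45/13).
Step 3: u_2 = a_2 − (9/13)·u_0 − (-8/19)·u_1 = (-21/19, -41/19, -34/19, -3/19).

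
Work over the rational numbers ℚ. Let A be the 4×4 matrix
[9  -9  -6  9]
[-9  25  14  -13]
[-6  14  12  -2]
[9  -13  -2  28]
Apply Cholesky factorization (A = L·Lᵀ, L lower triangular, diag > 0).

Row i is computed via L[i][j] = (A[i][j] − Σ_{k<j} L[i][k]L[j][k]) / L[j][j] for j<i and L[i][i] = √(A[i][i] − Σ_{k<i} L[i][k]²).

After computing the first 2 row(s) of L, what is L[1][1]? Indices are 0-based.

L[1][1] = 4

Step 1: L[0][0] = √(9) = 3.
  L[1][0] = (-9) / L[0][0] = -3.
Step 2: L[1][1] = √(16) = 4.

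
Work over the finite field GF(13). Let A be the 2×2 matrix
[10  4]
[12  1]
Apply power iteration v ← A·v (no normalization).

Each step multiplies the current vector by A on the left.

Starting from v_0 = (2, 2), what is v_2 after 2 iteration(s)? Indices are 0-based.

v_2 = (7, 11)

v_0 = (2, 2).
v_1 = A·v_0 = (2, 0).
v_2 = A·v_1 = (7, 11).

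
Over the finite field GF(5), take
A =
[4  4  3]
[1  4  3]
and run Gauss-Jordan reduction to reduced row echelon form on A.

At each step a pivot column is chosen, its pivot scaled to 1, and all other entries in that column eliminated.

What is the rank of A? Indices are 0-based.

[1] R0 /= 4  ⇒  (1, 1, 2)
     R1 -= 1·R0  ⇒  (0, 3, 1)
[2] R1 /= 3  ⇒  (0, 1, 2)
     R0 -= 1·R1  ⇒  (1, 0, 0)

rank = 2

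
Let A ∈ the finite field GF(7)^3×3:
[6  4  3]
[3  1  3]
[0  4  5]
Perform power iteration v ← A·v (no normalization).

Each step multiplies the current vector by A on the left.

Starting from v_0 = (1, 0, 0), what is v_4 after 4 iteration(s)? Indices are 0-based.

v_4 = (2, 2, 5)

v_0 = (1, 0, 0).
v_1 = A·v_0 = (6, 3, 0).
v_2 = A·v_1 = (6, 0, 5).
v_3 = A·v_2 = (2, 5, 4).
v_4 = A·v_3 = (2, 2, 5).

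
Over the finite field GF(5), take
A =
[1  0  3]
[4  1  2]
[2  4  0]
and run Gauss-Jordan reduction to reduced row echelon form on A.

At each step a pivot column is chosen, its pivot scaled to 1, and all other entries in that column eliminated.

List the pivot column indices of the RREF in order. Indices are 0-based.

pivot columns: 0, 1, 2

[1] R0 /= 1  ⇒  (1, 0, 3)
     R1 -= 4·R0  ⇒  (0, 1, 0)
     R2 -= 2·R0  ⇒  (0, 4, 4)
[2] R1 /= 1  ⇒  (0, 1, 0)
     R2 -= 4·R1  ⇒  (0, 0, 4)
[3] R2 /= 4  ⇒  (0, 0, 1)
     R0 -= 3·R2  ⇒  (1, 0, 0)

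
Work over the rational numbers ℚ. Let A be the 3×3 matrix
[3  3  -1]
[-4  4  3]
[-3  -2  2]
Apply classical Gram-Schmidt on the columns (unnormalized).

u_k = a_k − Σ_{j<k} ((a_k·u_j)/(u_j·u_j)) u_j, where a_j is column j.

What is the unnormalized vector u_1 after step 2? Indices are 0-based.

u_1 = (105/34, 66/17, -71/34)

Step 1: u_0 = a_0 = (3, -4, -3).
Step 2: u_1 = a_1 − (-1/34)·u_0 = (105/34, 66/17, -71/34).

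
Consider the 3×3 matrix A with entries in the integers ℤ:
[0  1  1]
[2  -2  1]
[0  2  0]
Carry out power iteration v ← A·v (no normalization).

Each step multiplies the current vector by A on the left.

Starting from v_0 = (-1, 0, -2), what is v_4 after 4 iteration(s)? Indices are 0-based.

v_0 = (-1, 0, -2).
v_1 = A·v_0 = (-2, -4, 0).
v_2 = A·v_1 = (-4, 4, -8).
v_3 = A·v_2 = (-4, -24, 8).
v_4 = A·v_3 = (-16, 48, -48).

v_4 = (-16, 48, -48)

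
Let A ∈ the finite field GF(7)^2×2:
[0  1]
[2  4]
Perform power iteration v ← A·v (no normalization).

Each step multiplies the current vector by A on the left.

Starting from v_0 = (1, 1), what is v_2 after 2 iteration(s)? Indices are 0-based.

v_2 = (6, 5)

v_0 = (1, 1).
v_1 = A·v_0 = (1, 6).
v_2 = A·v_1 = (6, 5).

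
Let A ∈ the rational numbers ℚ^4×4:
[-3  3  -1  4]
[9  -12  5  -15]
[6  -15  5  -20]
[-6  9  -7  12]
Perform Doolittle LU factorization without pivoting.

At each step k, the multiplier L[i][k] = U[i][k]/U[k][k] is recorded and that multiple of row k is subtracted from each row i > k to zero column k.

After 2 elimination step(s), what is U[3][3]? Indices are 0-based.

U[3][3] = 1

k=0: U[0][0]=-3
  eliminate (1,0): mult=-3, new row 1: (0, -3, 2, -3); set L[1][0]=-3
  eliminate (2,0): mult=-2, new row 2: (0, -9, 3, -12); set L[2][0]=-2
  eliminate (3,0): mult=2, new row 3: (0, 3, -5, 4); set L[3][0]=2
k=1: U[1][1]=-3
  eliminate (2,1): mult=3, new row 2: (0, 0, -3, -3); set L[2][1]=3
  eliminate (3,1): mult=-1, new row 3: (0, 0, -3, 1); set L[3][1]=-1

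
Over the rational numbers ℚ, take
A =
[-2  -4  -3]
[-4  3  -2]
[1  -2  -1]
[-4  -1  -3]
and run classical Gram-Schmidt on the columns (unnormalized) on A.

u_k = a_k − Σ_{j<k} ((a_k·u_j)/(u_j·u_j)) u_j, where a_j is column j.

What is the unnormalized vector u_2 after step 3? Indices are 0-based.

Step 1: u_0 = a_0 = (-2, -4, 1, -4).
Step 2: u_1 = a_1 − (-2/37)·u_0 = (-152/37, 103/37, -72/37, -45/37).
Step 3: u_2 = a_2 − (25/37)·u_0 − (457/1106)·u_1 = (27/553, -495/1106, -482/553, 227/1106).

u_2 = (27/553, -495/1106, -482/553, 227/1106)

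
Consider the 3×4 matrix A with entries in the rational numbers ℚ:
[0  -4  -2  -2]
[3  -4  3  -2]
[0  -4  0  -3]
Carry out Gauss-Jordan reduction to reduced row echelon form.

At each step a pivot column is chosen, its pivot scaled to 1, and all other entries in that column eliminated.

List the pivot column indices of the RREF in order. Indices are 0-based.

[1] R0 <-> R1
[1] R0 /= 3  ⇒  (1, -4/3, 1, -2/3)
[2] R1 /= -4  ⇒  (0, 1, 1/2, 1/2)
     R0 -= -4/3·R1  ⇒  (1, 0, 5/3, 0)
     R2 -= -4·R1  ⇒  (0, 0, 2, -1)
[3] R2 /= 2  ⇒  (0, 0, 1, -1/2)
     R0 -= 5/3·R2  ⇒  (1, 0, 0, 5/6)
     R1 -= 1/2·R2  ⇒  (0, 1, 0, 3/4)

pivot columns: 0, 1, 2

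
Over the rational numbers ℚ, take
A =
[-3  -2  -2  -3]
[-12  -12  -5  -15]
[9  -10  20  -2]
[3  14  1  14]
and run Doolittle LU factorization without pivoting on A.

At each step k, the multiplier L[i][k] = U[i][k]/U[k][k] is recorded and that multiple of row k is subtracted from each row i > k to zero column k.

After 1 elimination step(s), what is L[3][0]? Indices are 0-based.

k=0: U[0][0]=-3
  eliminate (1,0): mult=4, new row 1: (0, -4, 3, -3); set L[1][0]=4
  eliminate (2,0): mult=-3, new row 2: (0, -16, 14, -11); set L[2][0]=-3
  eliminate (3,0): mult=-1, new row 3: (0, 12, -1, 11); set L[3][0]=-1

L[3][0] = -1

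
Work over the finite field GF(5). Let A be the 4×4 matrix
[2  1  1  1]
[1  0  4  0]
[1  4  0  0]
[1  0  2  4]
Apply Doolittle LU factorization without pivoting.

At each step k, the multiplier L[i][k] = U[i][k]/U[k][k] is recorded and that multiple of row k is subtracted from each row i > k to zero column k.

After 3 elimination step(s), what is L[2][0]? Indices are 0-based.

L[2][0] = 3

Step 1: pivot at (0,0) is 2.
  row1 ← row1 − (3)·row0  ⇒  L[1][0]=3, U row1=(0, 2, 1, 2)
  row2 ← row2 − (3)·row0  ⇒  L[2][0]=3, U row2=(0, 1, 2, 2)
  row3 ← row3 − (3)·row0  ⇒  L[3][0]=3, U row3=(0, 2, 4, 1)
Step 2: pivot at (1,1) is 2.
  row2 ← row2 − (3)·row1  ⇒  L[2][1]=3, U row2=(0, 0, 4, 1)
  row3 ← row3 − (1)·row1  ⇒  L[3][1]=1, U row3=(0, 0, 3, 4)
Step 3: pivot at (2,2) is 4.
  row3 ← row3 − (2)·row2  ⇒  L[3][2]=2, U row3=(0, 0, 0, 2)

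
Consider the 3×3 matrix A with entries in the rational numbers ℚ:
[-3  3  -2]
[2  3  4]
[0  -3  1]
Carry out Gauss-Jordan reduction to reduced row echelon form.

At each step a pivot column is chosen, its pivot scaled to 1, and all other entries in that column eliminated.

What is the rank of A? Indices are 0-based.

rank = 3

step 1: normalize row 0 (÷-3) = (1, -1, 2/3)
  row 1: subtract 2×row0 = (0, 5, 8/3)
step 2: normalize row 1 (÷5) = (0, 1, 8/15)
  row 0: subtract -1×row1 = (1, 0, 6/5)
  row 2: subtract -3×row1 = (0, 0, 13/5)
step 3: normalize row 2 (÷13/5) = (0, 0, 1)
  row 0: subtract 6/5×row2 = (1, 0, 0)
  row 1: subtract 8/15×row2 = (0, 1, 0)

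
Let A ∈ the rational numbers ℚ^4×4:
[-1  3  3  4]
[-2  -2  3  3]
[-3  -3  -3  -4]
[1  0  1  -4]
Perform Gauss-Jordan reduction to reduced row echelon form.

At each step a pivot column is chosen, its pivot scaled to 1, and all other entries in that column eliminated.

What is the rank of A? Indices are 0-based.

rank = 4

[1] R0 /= -1  ⇒  (1, -3, -3, -4)
     R1 -= -2·R0  ⇒  (0, -8, -3, -5)
     R2 -= -3·R0  ⇒  (0, -12, -12, -16)
     R3 -= 1·R0  ⇒  (0, 3, 4, 0)
[2] R1 /= -8  ⇒  (0, 1, 3/8, 5/8)
     R0 -= -3·R1  ⇒  (1, 0, -15/8, -17/8)
     R2 -= -12·R1  ⇒  (0, 0, -15/2, -17/2)
     R3 -= 3·R1  ⇒  (0, 0, 23/8, -15/8)
[3] R2 /= -15/2  ⇒  (0, 0, 1, 17/15)
     R0 -= -15/8·R2  ⇒  (1, 0, 0, 0)
     R1 -= 3/8·R2  ⇒  (0, 1, 0, 1/5)
     R3 -= 23/8·R2  ⇒  (0, 0, 0, -77/15)
[4] R3 /= -77/15  ⇒  (0, 0, 0, 1)
     R1 -= 1/5·R3  ⇒  (0, 1, 0, 0)
     R2 -= 17/15·R3  ⇒  (0, 0, 1, 0)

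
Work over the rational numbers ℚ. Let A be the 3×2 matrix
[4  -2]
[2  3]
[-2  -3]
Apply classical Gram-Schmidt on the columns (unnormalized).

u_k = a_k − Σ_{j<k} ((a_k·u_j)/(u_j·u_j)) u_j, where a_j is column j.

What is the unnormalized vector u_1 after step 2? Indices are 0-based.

u_1 = (-8/3, 8/3, -8/3)

Step 1: u_0 = a_0 = (4, 2, -2).
Step 2: u_1 = a_1 − (1/6)·u_0 = (-8/3, 8/3, -8/3).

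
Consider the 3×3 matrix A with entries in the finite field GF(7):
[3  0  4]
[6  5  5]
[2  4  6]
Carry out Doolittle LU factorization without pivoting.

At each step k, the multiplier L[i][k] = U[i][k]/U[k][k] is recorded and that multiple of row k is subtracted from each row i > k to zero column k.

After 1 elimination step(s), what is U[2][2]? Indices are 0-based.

Step 1: pivot at (0,0) is 3.
  row1 ← row1 − (2)·row0  ⇒  L[1][0]=2, U row1=(0, 5, 4)
  row2 ← row2 − (3)·row0  ⇒  L[2][0]=3, U row2=(0, 4, 1)

U[2][2] = 1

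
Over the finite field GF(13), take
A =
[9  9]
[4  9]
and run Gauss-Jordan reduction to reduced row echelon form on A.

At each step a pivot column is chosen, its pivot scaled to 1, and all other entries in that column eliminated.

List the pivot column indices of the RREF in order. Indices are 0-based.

pivot columns: 0, 1

step 1: normalize row 0 (÷9) = (1, 1)
  row 1: subtract 4×row0 = (0, 5)
step 2: normalize row 1 (÷5) = (0, 1)
  row 0: subtract 1×row1 = (1, 0)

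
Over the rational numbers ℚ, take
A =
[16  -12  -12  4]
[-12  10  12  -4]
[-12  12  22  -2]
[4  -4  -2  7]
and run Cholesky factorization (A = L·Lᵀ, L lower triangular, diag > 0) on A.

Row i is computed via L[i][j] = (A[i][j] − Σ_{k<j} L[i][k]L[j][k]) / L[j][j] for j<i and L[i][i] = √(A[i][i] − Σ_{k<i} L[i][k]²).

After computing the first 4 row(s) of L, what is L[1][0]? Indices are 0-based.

L[1][0] = -3

Step 1: L[0][0] = √(16) = 4.
  L[1][0] = (-12) / L[0][0] = -3.
Step 2: L[1][1] = √(1) = 1.
  L[2][0] = (-12) / L[0][0] = -3.
  L[2][1] = (3) / L[1][1] = 3.
Step 3: L[2][2] = √(4) = 2.
  L[3][0] = (4) / L[0][0] = 1.
  L[3][1] = (-1) / L[1][1] = -1.
  L[3][2] = (4) / L[2][2] = 2.
Step 4: L[3][3] = √(1) = 1.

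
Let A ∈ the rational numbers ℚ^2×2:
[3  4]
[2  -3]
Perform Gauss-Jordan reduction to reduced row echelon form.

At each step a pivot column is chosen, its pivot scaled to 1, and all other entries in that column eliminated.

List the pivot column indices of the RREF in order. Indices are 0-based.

pivot columns: 0, 1

step 1: normalize row 0 (÷3) = (1, 4/3)
  row 1: subtract 2×row0 = (0, -17/3)
step 2: normalize row 1 (÷-17/3) = (0, 1)
  row 0: subtract 4/3×row1 = (1, 0)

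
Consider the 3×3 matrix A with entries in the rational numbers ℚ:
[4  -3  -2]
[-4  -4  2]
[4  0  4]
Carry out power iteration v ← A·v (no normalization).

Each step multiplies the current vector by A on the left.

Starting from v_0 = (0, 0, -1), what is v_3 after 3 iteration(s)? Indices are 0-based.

v_3 = (128, -72, 56)

v_0 = (0, 0, -1).
v_1 = A·v_0 = (2, -2, -4).
v_2 = A·v_1 = (22, -8, -8).
v_3 = A·v_2 = (128, -72, 56).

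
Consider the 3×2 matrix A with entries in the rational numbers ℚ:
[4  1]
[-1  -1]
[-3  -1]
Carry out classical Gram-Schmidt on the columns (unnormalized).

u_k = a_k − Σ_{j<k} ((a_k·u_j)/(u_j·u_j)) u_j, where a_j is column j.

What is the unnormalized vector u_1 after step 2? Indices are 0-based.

u_1 = (-3/13, -9/13, -1/13)

Step 1: u_0 = a_0 = (4, -1, -3).
Step 2: u_1 = a_1 − (4/13)·u_0 = (-3/13, -9/13, -1/13).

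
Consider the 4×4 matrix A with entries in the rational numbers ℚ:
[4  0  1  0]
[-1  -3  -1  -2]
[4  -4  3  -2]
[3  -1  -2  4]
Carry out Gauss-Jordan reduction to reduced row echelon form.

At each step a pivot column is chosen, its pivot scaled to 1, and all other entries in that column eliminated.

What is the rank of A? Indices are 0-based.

rank = 4

pivot(0,0)=4: scale R0 → (1, 0, 1/4, 0)
  clear (1,0): R1 −= (-1)R0 → (0, -3, -3/4, -2)
  clear (2,0): R2 −= (4)R0 → (0, -4, 2, -2)
  clear (3,0): R3 −= (3)R0 → (0, -1, -11/4, 4)
pivot(1,1)=-3: scale R1 → (0, 1, 1/4, 2/3)
  clear (2,1): R2 −= (-4)R1 → (0, 0, 3, 2/3)
  clear (3,1): R3 −= (-1)R1 → (0, 0, -5/2, 14/3)
pivot(2,2)=3: scale R2 → (0, 0, 1, 2/9)
  clear (0,2): R0 −= (1/4)R2 → (1, 0, 0, -1/18)
  clear (1,2): R1 −= (1/4)R2 → (0, 1, 0, 11/18)
  clear (3,2): R3 −= (-5/2)R2 → (0, 0, 0, 47/9)
pivot(3,3)=47/9: scale R3 → (0, 0, 0, 1)
  clear (0,3): R0 −= (-1/18)R3 → (1, 0, 0, 0)
  clear (1,3): R1 −= (11/18)R3 → (0, 1, 0, 0)
  clear (2,3): R2 −= (2/9)R3 → (0, 0, 1, 0)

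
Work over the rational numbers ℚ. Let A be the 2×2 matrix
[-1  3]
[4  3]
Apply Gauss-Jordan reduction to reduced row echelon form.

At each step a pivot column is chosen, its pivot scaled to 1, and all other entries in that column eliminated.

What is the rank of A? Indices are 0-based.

step 1: normalize row 0 (÷-1) = (1, -3)
  row 1: subtract 4×row0 = (0, 15)
step 2: normalize row 1 (÷15) = (0, 1)
  row 0: subtract -3×row1 = (1, 0)

rank = 2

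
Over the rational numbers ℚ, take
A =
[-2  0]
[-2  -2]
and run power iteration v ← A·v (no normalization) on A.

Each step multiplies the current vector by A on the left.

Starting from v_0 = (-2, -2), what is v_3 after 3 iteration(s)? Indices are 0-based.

v_0 = (-2, -2).
v_1 = A·v_0 = (4, 8).
v_2 = A·v_1 = (-8, -24).
v_3 = A·v_2 = (16, 64).

v_3 = (16, 64)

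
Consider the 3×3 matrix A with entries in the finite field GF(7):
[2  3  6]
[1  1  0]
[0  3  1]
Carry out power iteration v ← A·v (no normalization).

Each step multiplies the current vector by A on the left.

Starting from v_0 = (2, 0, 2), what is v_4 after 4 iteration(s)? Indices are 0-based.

v_4 = (0, 4, 0)

v_0 = (2, 0, 2).
v_1 = A·v_0 = (2, 2, 2).
v_2 = A·v_1 = (1, 4, 1).
v_3 = A·v_2 = (6, 5, 6).
v_4 = A·v_3 = (0, 4, 0).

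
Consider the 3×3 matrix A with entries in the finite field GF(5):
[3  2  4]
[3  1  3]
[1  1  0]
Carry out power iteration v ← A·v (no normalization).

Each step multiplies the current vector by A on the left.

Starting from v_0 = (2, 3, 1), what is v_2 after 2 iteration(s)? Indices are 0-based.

v_2 = (2, 0, 3)

v_0 = (2, 3, 1).
v_1 = A·v_0 = (1, 2, 0).
v_2 = A·v_1 = (2, 0, 3).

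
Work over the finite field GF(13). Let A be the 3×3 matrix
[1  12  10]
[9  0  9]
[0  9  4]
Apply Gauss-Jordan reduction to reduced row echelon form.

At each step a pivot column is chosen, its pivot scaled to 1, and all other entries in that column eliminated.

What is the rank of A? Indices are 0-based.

rank = 3

step 1: normalize row 0 (÷1) = (1, 12, 10)
  row 1: subtract 9×row0 = (0, 9, 10)
step 2: normalize row 1 (÷9) = (0, 1, 4)
  row 0: subtract 12×row1 = (1, 0, 1)
  row 2: subtract 9×row1 = (0, 0, 7)
step 3: normalize row 2 (÷7) = (0, 0, 1)
  row 0: subtract 1×row2 = (1, 0, 0)
  row 1: subtract 4×row2 = (0, 1, 0)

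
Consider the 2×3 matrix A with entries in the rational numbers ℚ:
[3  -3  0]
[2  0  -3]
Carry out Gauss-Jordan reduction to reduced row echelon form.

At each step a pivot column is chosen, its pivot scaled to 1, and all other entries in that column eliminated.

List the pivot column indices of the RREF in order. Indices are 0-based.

pivot columns: 0, 1

step 1: normalize row 0 (÷3) = (1, -1, 0)
  row 1: subtract 2×row0 = (0, 2, -3)
step 2: normalize row 1 (÷2) = (0, 1, -3/2)
  row 0: subtract -1×row1 = (1, 0, -3/2)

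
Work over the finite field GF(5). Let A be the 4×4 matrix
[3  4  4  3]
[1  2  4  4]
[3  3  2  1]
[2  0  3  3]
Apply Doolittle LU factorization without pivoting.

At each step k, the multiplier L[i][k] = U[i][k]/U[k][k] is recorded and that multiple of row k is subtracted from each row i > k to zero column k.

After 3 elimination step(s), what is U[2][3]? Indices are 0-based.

k=0: U[0][0]=3
  eliminate (1,0): mult=2, new row 1: (0, 4, 1, 3); set L[1][0]=2
  eliminate (2,0): mult=1, new row 2: (0, 4, 3, 3); set L[2][0]=1
  eliminate (3,0): mult=4, new row 3: (0, 4, 2, 1); set L[3][0]=4
k=1: U[1][1]=4
  eliminate (2,1): mult=1, new row 2: (0, 0, 2, 0); set L[2][1]=1
  eliminate (3,1): mult=1, new row 3: (0, 0, 1, 3); set L[3][1]=1
k=2: U[2][2]=2
  eliminate (3,2): mult=3, new row 3: (0, 0, 0, 3); set L[3][2]=3

U[2][3] = 0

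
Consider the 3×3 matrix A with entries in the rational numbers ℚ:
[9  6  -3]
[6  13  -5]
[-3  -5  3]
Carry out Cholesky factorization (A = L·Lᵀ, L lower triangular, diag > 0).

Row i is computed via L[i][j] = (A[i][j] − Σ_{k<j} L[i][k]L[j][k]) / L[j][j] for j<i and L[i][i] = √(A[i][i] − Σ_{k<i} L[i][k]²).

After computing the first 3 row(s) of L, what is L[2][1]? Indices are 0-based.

Step 1: L[0][0] = √(9) = 3.
  L[1][0] = (6) / L[0][0] = 2.
Step 2: L[1][1] = √(9) = 3.
  L[2][0] = (-3) / L[0][0] = -1.
  L[2][1] = (-3) / L[1][1] = -1.
Step 3: L[2][2] = √(1) = 1.

L[2][1] = -1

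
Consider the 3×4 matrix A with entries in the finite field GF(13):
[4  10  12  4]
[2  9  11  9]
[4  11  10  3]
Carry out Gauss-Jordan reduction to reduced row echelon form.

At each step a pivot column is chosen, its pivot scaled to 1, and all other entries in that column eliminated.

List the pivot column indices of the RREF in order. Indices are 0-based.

[1] R0 /= 4  ⇒  (1, 9, 3, 1)
     R1 -= 2·R0  ⇒  (0, 4, 5, 7)
     R2 -= 4·R0  ⇒  (0, 1, 11, 12)
[2] R1 /= 4  ⇒  (0, 1, 11, 5)
     R0 -= 9·R1  ⇒  (1, 0, 8, 8)
     R2 -= 1·R1  ⇒  (0, 0, 0, 7)
column 2 empty below row 2
[3] R2 /= 7  ⇒  (0, 0, 0, 1)
     R0 -= 8·R2  ⇒  (1, 0, 8, 0)
     R1 -= 5·R2  ⇒  (0, 1, 11, 0)

pivot columns: 0, 1, 3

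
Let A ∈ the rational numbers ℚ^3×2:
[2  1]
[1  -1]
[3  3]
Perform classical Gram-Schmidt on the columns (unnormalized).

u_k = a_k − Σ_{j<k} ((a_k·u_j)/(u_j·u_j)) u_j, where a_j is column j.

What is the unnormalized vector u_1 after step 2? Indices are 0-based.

u_1 = (-3/7, -12/7, 6/7)

Step 1: u_0 = a_0 = (2, 1, 3).
Step 2: u_1 = a_1 − (5/7)·u_0 = (-3/7, -12/7, 6/7).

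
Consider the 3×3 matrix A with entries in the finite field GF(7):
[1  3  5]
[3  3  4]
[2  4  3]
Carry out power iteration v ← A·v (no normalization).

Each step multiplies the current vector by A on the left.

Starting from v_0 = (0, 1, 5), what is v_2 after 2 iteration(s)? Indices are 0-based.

v_2 = (3, 5, 2)

v_0 = (0, 1, 5).
v_1 = A·v_0 = (0, 2, 5).
v_2 = A·v_1 = (3, 5, 2).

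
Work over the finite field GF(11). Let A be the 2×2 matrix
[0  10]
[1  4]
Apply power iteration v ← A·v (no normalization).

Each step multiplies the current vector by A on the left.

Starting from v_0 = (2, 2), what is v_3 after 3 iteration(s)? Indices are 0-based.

v_3 = (6, 10)

v_0 = (2, 2).
v_1 = A·v_0 = (9, 10).
v_2 = A·v_1 = (1, 5).
v_3 = A·v_2 = (6, 10).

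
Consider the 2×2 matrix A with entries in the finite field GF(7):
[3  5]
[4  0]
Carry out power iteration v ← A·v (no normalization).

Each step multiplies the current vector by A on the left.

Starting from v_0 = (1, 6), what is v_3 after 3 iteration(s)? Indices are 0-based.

v_3 = (2, 0)

v_0 = (1, 6).
v_1 = A·v_0 = (5, 4).
v_2 = A·v_1 = (0, 6).
v_3 = A·v_2 = (2, 0).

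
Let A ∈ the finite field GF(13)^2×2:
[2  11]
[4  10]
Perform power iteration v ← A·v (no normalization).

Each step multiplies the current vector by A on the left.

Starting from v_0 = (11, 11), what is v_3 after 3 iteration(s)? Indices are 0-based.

v_0 = (11, 11).
v_1 = A·v_0 = (0, 11).
v_2 = A·v_1 = (4, 6).
v_3 = A·v_2 = (9, 11).

v_3 = (9, 11)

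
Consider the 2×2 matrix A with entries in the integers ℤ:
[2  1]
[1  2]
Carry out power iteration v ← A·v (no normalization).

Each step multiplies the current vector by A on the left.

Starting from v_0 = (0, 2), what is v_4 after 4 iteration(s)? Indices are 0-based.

v_4 = (80, 82)

v_0 = (0, 2).
v_1 = A·v_0 = (2, 4).
v_2 = A·v_1 = (8, 10).
v_3 = A·v_2 = (26, 28).
v_4 = A·v_3 = (80, 82).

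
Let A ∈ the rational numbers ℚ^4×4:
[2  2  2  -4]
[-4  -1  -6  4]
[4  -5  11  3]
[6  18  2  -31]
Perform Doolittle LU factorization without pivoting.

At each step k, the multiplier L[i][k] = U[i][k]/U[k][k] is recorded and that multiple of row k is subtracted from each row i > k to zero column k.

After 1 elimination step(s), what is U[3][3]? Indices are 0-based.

Step 1: pivot at (0,0) is 2.
  row1 ← row1 − (-2)·row0  ⇒  L[1][0]=-2, U row1=(0, 3, -2, -4)
  row2 ← row2 − (2)·row0  ⇒  L[2][0]=2, U row2=(0, -9, 7, 11)
  row3 ← row3 − (3)·row0  ⇒  L[3][0]=3, U row3=(0, 12, -4, -19)

U[3][3] = -19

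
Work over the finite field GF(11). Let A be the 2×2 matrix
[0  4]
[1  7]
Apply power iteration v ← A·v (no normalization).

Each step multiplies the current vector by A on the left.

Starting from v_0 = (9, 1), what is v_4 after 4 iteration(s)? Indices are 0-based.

v_0 = (9, 1).
v_1 = A·v_0 = (4, 5).
v_2 = A·v_1 = (9, 6).
v_3 = A·v_2 = (2, 7).
v_4 = A·v_3 = (6, 7).

v_4 = (6, 7)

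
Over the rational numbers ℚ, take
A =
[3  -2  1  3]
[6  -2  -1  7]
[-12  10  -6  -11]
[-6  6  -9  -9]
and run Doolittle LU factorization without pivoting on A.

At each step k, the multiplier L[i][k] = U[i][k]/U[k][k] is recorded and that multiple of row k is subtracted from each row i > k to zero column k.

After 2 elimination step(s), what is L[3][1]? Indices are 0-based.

Step 1: pivot at (0,0) is 3.
  row1 ← row1 − (2)·row0  ⇒  L[1][0]=2, U row1=(0, 2, -3, 1)
  row2 ← row2 − (-4)·row0  ⇒  L[2][0]=-4, U row2=(0, 2, -2, 1)
  row3 ← row3 − (-2)·row0  ⇒  L[3][0]=-2, U row3=(0, 2, -7, -3)
Step 2: pivot at (1,1) is 2.
  row2 ← row2 − (1)·row1  ⇒  L[2][1]=1, U row2=(0, 0, 1, 0)
  row3 ← row3 − (1)·row1  ⇒  L[3][1]=1, U row3=(0, 0, -4, -4)

L[3][1] = 1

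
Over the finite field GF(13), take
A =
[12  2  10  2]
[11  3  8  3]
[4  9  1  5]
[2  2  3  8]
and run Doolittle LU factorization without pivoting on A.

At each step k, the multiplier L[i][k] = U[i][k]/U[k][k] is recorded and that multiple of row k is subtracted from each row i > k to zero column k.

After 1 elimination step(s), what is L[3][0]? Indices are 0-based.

Step 1: pivot at (0,0) is 12.
  row1 ← row1 − (2)·row0  ⇒  L[1][0]=2, U row1=(0, 12, 1, 12)
  row2 ← row2 − (9)·row0  ⇒  L[2][0]=9, U row2=(0, 4, 2, 0)
  row3 ← row3 − (11)·row0  ⇒  L[3][0]=11, U row3=(0, 6, 10, 12)

L[3][0] = 11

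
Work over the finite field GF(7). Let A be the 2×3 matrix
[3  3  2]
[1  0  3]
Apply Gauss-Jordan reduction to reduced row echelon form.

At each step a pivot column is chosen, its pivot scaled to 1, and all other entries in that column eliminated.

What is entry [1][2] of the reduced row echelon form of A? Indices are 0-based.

M[1][2] = 0

[1] R0 /= 3  ⇒  (1, 1, 3)
     R1 -= 1·R0  ⇒  (0, 6, 0)
[2] R1 /= 6  ⇒  (0, 1, 0)
     R0 -= 1·R1  ⇒  (1, 0, 3)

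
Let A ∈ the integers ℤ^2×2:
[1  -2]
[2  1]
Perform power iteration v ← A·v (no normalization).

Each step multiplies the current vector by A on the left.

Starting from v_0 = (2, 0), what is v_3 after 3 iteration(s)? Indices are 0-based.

v_0 = (2, 0).
v_1 = A·v_0 = (2, 4).
v_2 = A·v_1 = (-6, 8).
v_3 = A·v_2 = (-22, -4).

v_3 = (-22, -4)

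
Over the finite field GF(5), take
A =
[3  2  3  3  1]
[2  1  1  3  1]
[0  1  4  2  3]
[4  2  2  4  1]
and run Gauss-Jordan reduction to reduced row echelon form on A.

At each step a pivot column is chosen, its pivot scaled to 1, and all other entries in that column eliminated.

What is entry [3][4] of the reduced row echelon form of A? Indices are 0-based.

M[3][4] = 3

step 1: normalize row 0 (÷3) = (1, 4, 1, 1, 2)
  row 1: subtract 2×row0 = (0, 3, 4, 1, 2)
  row 3: subtract 4×row0 = (0, 1, 3, 0, 3)
step 2: normalize row 1 (÷3) = (0, 1, 3, 2, 4)
  row 0: subtract 4×row1 = (1, 0, 4, 3, 1)
  row 2: subtract 1×row1 = (0, 0, 1, 0, 4)
  row 3: subtract 1×row1 = (0, 0, 0, 3, 4)
step 3: normalize row 2 (÷1) = (0, 0, 1, 0, 4)
  row 0: subtract 4×row2 = (1, 0, 0, 3, 0)
  row 1: subtract 3×row2 = (0, 1, 0, 2, 2)
step 4: normalize row 3 (÷3) = (0, 0, 0, 1, 3)
  row 0: subtract 3×row3 = (1, 0, 0, 0, 1)
  row 1: subtract 2×row3 = (0, 1, 0, 0, 1)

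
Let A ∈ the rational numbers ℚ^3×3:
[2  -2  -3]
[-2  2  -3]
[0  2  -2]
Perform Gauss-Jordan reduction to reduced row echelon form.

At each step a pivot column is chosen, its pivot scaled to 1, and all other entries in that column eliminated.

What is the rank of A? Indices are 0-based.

rank = 3

step 1: normalize row 0 (÷2) = (1, -1, -3/2)
  row 1: subtract -2×row0 = (0, 0, -6)
step 2: exchange rows 1,2
step 2: normalize row 1 (÷2) = (0, 1, -1)
  row 0: subtract -1×row1 = (1, 0, -5/2)
step 3: normalize row 2 (÷-6) = (0, 0, 1)
  row 0: subtract -5/2×row2 = (1, 0, 0)
  row 1: subtract -1×row2 = (0, 1, 0)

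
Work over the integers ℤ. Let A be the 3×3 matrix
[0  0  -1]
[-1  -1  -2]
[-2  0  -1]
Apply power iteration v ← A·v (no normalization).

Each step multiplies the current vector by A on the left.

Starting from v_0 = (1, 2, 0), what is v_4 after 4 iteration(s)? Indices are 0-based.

v_4 = (6, 27, 10)

v_0 = (1, 2, 0).
v_1 = A·v_0 = (0, -3, -2).
v_2 = A·v_1 = (2, 7, 2).
v_3 = A·v_2 = (-2, -13, -6).
v_4 = A·v_3 = (6, 27, 10).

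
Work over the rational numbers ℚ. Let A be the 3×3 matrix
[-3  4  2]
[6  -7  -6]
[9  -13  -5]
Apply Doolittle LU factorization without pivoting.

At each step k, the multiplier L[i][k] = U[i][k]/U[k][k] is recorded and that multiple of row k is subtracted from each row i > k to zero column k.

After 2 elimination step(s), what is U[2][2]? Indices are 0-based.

U[2][2] = -1

[col 0] pivot -3
  R1 -= -2*R0 → (0, 1, -2)  (L[1][0] := -2)
  R2 -= -3*R0 → (0, -1, 1)  (L[2][0] := -3)
[col 1] pivot 1
  R2 -= -1*R1 → (0, 0, -1)  (L[2][1] := -1)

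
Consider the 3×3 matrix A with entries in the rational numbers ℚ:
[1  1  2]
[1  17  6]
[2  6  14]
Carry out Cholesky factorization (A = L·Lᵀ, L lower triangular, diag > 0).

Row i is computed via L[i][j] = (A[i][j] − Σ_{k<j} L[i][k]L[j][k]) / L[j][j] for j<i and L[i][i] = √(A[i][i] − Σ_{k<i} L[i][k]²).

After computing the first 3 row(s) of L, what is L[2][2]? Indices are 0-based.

Step 1: L[0][0] = √(1) = 1.
  L[1][0] = (1) / L[0][0] = 1.
Step 2: L[1][1] = √(16) = 4.
  L[2][0] = (2) / L[0][0] = 2.
  L[2][1] = (4) / L[1][1] = 1.
Step 3: L[2][2] = √(9) = 3.

L[2][2] = 3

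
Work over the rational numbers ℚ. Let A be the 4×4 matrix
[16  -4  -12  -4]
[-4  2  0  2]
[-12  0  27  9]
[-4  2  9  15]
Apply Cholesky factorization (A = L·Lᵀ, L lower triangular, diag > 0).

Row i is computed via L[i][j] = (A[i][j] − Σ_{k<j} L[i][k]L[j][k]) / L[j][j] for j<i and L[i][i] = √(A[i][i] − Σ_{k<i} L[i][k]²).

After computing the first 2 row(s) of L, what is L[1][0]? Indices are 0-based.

L[1][0] = -1

Step 1: L[0][0] = √(16) = 4.
  L[1][0] = (-4) / L[0][0] = -1.
Step 2: L[1][1] = √(1) = 1.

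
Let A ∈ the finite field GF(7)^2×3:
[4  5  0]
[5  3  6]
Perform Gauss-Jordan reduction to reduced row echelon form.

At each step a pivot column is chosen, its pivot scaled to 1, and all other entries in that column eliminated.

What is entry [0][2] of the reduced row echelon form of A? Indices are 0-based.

[1] R0 /= 4  ⇒  (1, 3, 0)
     R1 -= 5·R0  ⇒  (0, 2, 6)
[2] R1 /= 2  ⇒  (0, 1, 3)
     R0 -= 3·R1  ⇒  (1, 0, 5)

M[0][2] = 5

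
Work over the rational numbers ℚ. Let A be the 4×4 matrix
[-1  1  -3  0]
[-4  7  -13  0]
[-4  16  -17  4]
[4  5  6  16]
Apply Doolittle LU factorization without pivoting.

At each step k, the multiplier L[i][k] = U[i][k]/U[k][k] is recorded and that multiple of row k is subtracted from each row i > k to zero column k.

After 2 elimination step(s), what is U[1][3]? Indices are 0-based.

U[1][3] = 0

[col 0] pivot -1
  R1 -= 4*R0 → (0, 3, -1, 0)  (L[1][0] := 4)
  R2 -= 4*R0 → (0, 12, -5, 4)  (L[2][0] := 4)
  R3 -= -4*R0 → (0, 9, -6, 16)  (L[3][0] := -4)
[col 1] pivot 3
  R2 -= 4*R1 → (0, 0, -1, 4)  (L[2][1] := 4)
  R3 -= 3*R1 → (0, 0, -3, 16)  (L[3][1] := 3)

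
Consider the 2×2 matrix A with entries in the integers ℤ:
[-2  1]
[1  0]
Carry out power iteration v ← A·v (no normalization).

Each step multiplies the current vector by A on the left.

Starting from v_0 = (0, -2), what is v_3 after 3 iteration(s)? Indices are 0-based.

v_3 = (-10, 4)

v_0 = (0, -2).
v_1 = A·v_0 = (-2, 0).
v_2 = A·v_1 = (4, -2).
v_3 = A·v_2 = (-10, 4).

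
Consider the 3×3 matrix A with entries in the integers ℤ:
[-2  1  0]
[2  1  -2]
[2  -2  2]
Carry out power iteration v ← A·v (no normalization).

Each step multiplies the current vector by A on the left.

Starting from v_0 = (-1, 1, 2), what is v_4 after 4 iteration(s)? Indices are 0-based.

v_0 = (-1, 1, 2).
v_1 = A·v_0 = (3, -5, 0).
v_2 = A·v_1 = (-11, 1, 16).
v_3 = A·v_2 = (23, -53, 8).
v_4 = A·v_3 = (-99, -23, 168).

v_4 = (-99, -23, 168)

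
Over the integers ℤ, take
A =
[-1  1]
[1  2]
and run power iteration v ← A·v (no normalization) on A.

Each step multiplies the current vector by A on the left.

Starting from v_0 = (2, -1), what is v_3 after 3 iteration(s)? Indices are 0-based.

v_0 = (2, -1).
v_1 = A·v_0 = (-3, 0).
v_2 = A·v_1 = (3, -3).
v_3 = A·v_2 = (-6, -3).

v_3 = (-6, -3)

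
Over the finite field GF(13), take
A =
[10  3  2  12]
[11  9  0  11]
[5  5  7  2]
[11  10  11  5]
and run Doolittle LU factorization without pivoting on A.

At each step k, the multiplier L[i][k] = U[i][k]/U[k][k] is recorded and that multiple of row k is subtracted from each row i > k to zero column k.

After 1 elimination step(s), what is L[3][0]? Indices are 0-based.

L[3][0] = 5

Step 1: pivot at (0,0) is 10.
  row1 ← row1 − (5)·row0  ⇒  L[1][0]=5, U row1=(0, 7, 3, 3)
  row2 ← row2 − (7)·row0  ⇒  L[2][0]=7, U row2=(0, 10, 6, 9)
  row3 ← row3 − (5)·row0  ⇒  L[3][0]=5, U row3=(0, 8, 1, 10)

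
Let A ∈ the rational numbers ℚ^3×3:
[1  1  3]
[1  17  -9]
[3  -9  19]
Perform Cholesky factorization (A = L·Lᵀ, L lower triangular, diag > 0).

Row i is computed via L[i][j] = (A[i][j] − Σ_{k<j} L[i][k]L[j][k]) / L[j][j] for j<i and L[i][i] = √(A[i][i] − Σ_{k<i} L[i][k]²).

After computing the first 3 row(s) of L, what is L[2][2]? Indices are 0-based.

Step 1: L[0][0] = √(1) = 1.
  L[1][0] = (1) / L[0][0] = 1.
Step 2: L[1][1] = √(16) = 4.
  L[2][0] = (3) / L[0][0] = 3.
  L[2][1] = (-12) / L[1][1] = -3.
Step 3: L[2][2] = √(1) = 1.

L[2][2] = 1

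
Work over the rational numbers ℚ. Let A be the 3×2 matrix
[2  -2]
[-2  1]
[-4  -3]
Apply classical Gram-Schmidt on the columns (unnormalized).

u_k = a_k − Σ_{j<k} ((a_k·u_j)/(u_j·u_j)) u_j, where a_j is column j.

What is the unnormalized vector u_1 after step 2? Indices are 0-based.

Step 1: u_0 = a_0 = (2, -2, -4).
Step 2: u_1 = a_1 − (1/4)·u_0 = (-5/2, 3/2, -2).

u_1 = (-5/2, 3/2, -2)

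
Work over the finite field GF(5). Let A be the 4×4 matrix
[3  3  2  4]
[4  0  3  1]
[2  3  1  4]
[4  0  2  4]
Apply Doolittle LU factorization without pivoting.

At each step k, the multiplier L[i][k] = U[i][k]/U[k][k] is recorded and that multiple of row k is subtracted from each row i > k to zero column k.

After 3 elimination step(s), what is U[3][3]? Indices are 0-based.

k=0: U[0][0]=3
  eliminate (1,0): mult=3, new row 1: (0, 1, 2, 4); set L[1][0]=3
  eliminate (2,0): mult=4, new row 2: (0, 1, 3, 3); set L[2][0]=4
  eliminate (3,0): mult=3, new row 3: (0, 1, 1, 2); set L[3][0]=3
k=1: U[1][1]=1
  eliminate (2,1): mult=1, new row 2: (0, 0, 1, 4); set L[2][1]=1
  eliminate (3,1): mult=1, new row 3: (0, 0, 4, 3); set L[3][1]=1
k=2: U[2][2]=1
  eliminate (3,2): mult=4, new row 3: (0, 0, 0, 2); set L[3][2]=4

U[3][3] = 2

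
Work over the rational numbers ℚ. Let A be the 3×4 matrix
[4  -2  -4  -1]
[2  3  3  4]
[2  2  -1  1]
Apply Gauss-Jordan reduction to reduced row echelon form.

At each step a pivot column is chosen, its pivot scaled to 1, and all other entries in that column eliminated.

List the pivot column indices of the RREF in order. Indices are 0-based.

[1] R0 /= 4  ⇒  (1, -1/2, -1, -1/4)
     R1 -= 2·R0  ⇒  (0, 4, 5, 9/2)
     R2 -= 2·R0  ⇒  (0, 3, 1, 3/2)
[2] R1 /= 4  ⇒  (0, 1, 5/4, 9/8)
     R0 -= -1/2·R1  ⇒  (1, 0, -3/8, 5/16)
     R2 -= 3·R1  ⇒  (0, 0, -11/4, -15/8)
[3] R2 /= -11/4  ⇒  (0, 0, 1, 15/22)
     R0 -= -3/8·R2  ⇒  (1, 0, 0, 25/44)
     R1 -= 5/4·R2  ⇒  (0, 1, 0, 3/11)

pivot columns: 0, 1, 2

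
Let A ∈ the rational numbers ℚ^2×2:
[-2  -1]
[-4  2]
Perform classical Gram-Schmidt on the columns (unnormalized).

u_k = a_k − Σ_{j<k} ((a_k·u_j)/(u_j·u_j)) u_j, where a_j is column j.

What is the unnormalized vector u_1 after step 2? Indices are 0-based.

Step 1: u_0 = a_0 = (-2, -4).
Step 2: u_1 = a_1 − (-3/10)·u_0 = (-8/5, 4/5).

u_1 = (-8/5, 4/5)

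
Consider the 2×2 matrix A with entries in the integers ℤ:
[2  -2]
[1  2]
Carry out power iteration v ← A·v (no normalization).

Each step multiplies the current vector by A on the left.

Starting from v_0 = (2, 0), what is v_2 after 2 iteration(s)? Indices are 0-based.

v_2 = (4, 8)

v_0 = (2, 0).
v_1 = A·v_0 = (4, 2).
v_2 = A·v_1 = (4, 8).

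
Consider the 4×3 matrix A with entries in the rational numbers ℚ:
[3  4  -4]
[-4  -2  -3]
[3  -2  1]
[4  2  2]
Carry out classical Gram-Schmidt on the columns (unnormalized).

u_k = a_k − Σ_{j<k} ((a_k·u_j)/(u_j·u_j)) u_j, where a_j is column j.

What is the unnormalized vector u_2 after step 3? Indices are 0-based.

u_2 = (-637/229, -524/229, -455/229, 295/229)

Step 1: u_0 = a_0 = (3, -4, 3, 4).
Step 2: u_1 = a_1 − (11/25)·u_0 = (67/25, -6/25, -83/25, 6/25).
Step 3: u_2 = a_2 − (11/50)·u_0 − (-321/458)·u_1 = (-637/229, -524/229, -455/229, 295/229).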